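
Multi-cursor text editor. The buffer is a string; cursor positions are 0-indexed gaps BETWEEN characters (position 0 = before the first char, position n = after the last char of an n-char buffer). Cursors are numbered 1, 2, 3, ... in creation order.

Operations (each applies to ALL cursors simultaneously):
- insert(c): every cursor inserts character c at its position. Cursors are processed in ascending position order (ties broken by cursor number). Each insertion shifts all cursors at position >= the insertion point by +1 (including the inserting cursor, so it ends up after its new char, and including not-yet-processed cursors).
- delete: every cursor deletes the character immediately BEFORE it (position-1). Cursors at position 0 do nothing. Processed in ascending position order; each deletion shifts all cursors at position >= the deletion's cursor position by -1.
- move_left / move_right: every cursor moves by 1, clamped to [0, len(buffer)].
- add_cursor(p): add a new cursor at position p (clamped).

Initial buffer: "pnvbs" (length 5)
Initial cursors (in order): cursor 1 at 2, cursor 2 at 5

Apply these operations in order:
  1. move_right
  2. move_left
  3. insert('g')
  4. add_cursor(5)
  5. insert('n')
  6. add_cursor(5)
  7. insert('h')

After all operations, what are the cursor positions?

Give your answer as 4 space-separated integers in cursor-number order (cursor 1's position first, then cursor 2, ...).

Answer: 5 13 10 7

Derivation:
After op 1 (move_right): buffer="pnvbs" (len 5), cursors c1@3 c2@5, authorship .....
After op 2 (move_left): buffer="pnvbs" (len 5), cursors c1@2 c2@4, authorship .....
After op 3 (insert('g')): buffer="pngvbgs" (len 7), cursors c1@3 c2@6, authorship ..1..2.
After op 4 (add_cursor(5)): buffer="pngvbgs" (len 7), cursors c1@3 c3@5 c2@6, authorship ..1..2.
After op 5 (insert('n')): buffer="pngnvbngns" (len 10), cursors c1@4 c3@7 c2@9, authorship ..11..322.
After op 6 (add_cursor(5)): buffer="pngnvbngns" (len 10), cursors c1@4 c4@5 c3@7 c2@9, authorship ..11..322.
After op 7 (insert('h')): buffer="pngnhvhbnhgnhs" (len 14), cursors c1@5 c4@7 c3@10 c2@13, authorship ..111.4.33222.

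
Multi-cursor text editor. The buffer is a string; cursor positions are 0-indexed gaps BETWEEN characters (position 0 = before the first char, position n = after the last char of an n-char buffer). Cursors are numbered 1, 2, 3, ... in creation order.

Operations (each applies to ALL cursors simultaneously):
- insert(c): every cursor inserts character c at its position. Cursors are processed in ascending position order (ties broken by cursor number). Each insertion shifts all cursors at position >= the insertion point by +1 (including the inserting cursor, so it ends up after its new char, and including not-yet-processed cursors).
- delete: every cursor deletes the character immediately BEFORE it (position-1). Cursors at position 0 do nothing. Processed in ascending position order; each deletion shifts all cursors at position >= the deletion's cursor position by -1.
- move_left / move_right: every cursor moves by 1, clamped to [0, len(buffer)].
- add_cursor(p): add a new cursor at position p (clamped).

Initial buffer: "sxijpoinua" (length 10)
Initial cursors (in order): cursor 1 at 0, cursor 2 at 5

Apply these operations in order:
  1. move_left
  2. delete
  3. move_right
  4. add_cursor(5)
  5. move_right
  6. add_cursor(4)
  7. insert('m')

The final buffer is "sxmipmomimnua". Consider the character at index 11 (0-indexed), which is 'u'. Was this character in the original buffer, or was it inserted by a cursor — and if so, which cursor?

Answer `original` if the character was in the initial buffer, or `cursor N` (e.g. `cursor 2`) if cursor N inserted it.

After op 1 (move_left): buffer="sxijpoinua" (len 10), cursors c1@0 c2@4, authorship ..........
After op 2 (delete): buffer="sxipoinua" (len 9), cursors c1@0 c2@3, authorship .........
After op 3 (move_right): buffer="sxipoinua" (len 9), cursors c1@1 c2@4, authorship .........
After op 4 (add_cursor(5)): buffer="sxipoinua" (len 9), cursors c1@1 c2@4 c3@5, authorship .........
After op 5 (move_right): buffer="sxipoinua" (len 9), cursors c1@2 c2@5 c3@6, authorship .........
After op 6 (add_cursor(4)): buffer="sxipoinua" (len 9), cursors c1@2 c4@4 c2@5 c3@6, authorship .........
After op 7 (insert('m')): buffer="sxmipmomimnua" (len 13), cursors c1@3 c4@6 c2@8 c3@10, authorship ..1..4.2.3...
Authorship (.=original, N=cursor N): . . 1 . . 4 . 2 . 3 . . .
Index 11: author = original

Answer: original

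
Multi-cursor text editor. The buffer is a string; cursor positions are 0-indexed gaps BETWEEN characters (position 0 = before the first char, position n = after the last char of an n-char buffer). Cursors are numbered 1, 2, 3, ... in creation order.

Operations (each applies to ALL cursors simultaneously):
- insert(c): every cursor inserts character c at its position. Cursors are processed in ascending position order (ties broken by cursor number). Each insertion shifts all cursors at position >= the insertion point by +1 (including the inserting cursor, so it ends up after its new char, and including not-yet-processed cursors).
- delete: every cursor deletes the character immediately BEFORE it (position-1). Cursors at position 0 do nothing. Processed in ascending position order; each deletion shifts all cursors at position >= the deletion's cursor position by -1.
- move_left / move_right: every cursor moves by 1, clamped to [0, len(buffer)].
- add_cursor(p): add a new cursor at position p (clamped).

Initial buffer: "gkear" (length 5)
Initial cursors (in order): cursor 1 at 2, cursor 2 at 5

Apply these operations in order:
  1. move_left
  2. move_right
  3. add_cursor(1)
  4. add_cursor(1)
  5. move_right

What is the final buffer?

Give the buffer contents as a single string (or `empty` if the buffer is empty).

Answer: gkear

Derivation:
After op 1 (move_left): buffer="gkear" (len 5), cursors c1@1 c2@4, authorship .....
After op 2 (move_right): buffer="gkear" (len 5), cursors c1@2 c2@5, authorship .....
After op 3 (add_cursor(1)): buffer="gkear" (len 5), cursors c3@1 c1@2 c2@5, authorship .....
After op 4 (add_cursor(1)): buffer="gkear" (len 5), cursors c3@1 c4@1 c1@2 c2@5, authorship .....
After op 5 (move_right): buffer="gkear" (len 5), cursors c3@2 c4@2 c1@3 c2@5, authorship .....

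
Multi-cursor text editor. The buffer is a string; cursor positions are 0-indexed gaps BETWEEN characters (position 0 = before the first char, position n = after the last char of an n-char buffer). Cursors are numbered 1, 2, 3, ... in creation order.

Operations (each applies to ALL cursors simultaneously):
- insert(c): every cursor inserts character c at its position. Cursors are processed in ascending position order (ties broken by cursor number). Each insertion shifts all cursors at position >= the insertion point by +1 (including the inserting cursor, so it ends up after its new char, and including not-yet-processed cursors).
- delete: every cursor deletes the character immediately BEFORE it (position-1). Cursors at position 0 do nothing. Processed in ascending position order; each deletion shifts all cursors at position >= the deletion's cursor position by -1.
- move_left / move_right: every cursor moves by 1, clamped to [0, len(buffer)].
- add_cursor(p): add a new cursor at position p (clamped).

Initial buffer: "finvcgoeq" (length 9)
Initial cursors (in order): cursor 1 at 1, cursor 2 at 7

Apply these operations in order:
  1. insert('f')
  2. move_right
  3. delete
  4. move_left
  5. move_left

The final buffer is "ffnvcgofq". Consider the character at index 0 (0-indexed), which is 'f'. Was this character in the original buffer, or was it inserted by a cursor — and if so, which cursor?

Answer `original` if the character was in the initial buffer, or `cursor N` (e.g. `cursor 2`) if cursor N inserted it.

After op 1 (insert('f')): buffer="ffinvcgofeq" (len 11), cursors c1@2 c2@9, authorship .1......2..
After op 2 (move_right): buffer="ffinvcgofeq" (len 11), cursors c1@3 c2@10, authorship .1......2..
After op 3 (delete): buffer="ffnvcgofq" (len 9), cursors c1@2 c2@8, authorship .1.....2.
After op 4 (move_left): buffer="ffnvcgofq" (len 9), cursors c1@1 c2@7, authorship .1.....2.
After op 5 (move_left): buffer="ffnvcgofq" (len 9), cursors c1@0 c2@6, authorship .1.....2.
Authorship (.=original, N=cursor N): . 1 . . . . . 2 .
Index 0: author = original

Answer: original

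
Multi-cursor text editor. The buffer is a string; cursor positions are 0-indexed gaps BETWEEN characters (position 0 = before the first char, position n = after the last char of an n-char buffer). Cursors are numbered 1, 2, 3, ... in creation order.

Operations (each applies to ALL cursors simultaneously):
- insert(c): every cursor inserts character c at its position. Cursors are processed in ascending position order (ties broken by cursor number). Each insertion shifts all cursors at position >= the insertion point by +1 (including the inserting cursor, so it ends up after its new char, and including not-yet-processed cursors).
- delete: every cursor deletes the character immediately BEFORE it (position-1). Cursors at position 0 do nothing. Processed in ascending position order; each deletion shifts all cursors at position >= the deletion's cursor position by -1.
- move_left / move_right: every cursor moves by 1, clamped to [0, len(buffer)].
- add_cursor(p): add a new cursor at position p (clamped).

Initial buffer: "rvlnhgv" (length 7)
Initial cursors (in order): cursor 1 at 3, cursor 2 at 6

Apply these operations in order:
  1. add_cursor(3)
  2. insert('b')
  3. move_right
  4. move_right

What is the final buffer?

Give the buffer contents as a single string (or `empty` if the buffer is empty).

After op 1 (add_cursor(3)): buffer="rvlnhgv" (len 7), cursors c1@3 c3@3 c2@6, authorship .......
After op 2 (insert('b')): buffer="rvlbbnhgbv" (len 10), cursors c1@5 c3@5 c2@9, authorship ...13...2.
After op 3 (move_right): buffer="rvlbbnhgbv" (len 10), cursors c1@6 c3@6 c2@10, authorship ...13...2.
After op 4 (move_right): buffer="rvlbbnhgbv" (len 10), cursors c1@7 c3@7 c2@10, authorship ...13...2.

Answer: rvlbbnhgbv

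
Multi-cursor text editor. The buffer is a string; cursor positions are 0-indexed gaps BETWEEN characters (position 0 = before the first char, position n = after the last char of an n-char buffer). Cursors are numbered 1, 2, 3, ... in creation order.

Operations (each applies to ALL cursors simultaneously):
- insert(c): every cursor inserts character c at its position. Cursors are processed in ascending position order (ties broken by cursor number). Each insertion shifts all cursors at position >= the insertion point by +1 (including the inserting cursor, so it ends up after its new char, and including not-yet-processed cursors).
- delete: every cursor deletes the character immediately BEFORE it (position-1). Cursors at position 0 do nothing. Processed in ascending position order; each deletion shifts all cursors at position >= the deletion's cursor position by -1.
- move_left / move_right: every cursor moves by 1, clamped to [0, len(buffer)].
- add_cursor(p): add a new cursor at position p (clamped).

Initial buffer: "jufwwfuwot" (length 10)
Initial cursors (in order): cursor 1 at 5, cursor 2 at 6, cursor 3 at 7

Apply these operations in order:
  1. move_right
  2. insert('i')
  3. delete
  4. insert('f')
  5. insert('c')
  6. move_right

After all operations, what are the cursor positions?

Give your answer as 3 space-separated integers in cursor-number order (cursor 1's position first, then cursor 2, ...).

After op 1 (move_right): buffer="jufwwfuwot" (len 10), cursors c1@6 c2@7 c3@8, authorship ..........
After op 2 (insert('i')): buffer="jufwwfiuiwiot" (len 13), cursors c1@7 c2@9 c3@11, authorship ......1.2.3..
After op 3 (delete): buffer="jufwwfuwot" (len 10), cursors c1@6 c2@7 c3@8, authorship ..........
After op 4 (insert('f')): buffer="jufwwffufwfot" (len 13), cursors c1@7 c2@9 c3@11, authorship ......1.2.3..
After op 5 (insert('c')): buffer="jufwwffcufcwfcot" (len 16), cursors c1@8 c2@11 c3@14, authorship ......11.22.33..
After op 6 (move_right): buffer="jufwwffcufcwfcot" (len 16), cursors c1@9 c2@12 c3@15, authorship ......11.22.33..

Answer: 9 12 15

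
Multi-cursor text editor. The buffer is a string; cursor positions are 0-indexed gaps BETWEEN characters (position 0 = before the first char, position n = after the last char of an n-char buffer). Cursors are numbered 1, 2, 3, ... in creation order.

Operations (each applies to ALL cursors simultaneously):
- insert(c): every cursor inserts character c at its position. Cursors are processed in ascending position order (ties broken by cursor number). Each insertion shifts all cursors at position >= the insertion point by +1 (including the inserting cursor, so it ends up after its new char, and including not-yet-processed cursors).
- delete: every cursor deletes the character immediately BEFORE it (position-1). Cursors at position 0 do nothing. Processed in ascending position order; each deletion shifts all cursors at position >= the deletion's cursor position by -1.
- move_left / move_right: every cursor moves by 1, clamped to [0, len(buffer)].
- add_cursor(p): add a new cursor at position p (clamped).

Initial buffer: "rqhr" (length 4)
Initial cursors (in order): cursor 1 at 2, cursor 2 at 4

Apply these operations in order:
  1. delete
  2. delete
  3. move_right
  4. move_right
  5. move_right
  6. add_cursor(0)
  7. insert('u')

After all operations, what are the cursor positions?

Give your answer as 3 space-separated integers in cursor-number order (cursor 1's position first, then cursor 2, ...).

Answer: 3 3 3

Derivation:
After op 1 (delete): buffer="rh" (len 2), cursors c1@1 c2@2, authorship ..
After op 2 (delete): buffer="" (len 0), cursors c1@0 c2@0, authorship 
After op 3 (move_right): buffer="" (len 0), cursors c1@0 c2@0, authorship 
After op 4 (move_right): buffer="" (len 0), cursors c1@0 c2@0, authorship 
After op 5 (move_right): buffer="" (len 0), cursors c1@0 c2@0, authorship 
After op 6 (add_cursor(0)): buffer="" (len 0), cursors c1@0 c2@0 c3@0, authorship 
After op 7 (insert('u')): buffer="uuu" (len 3), cursors c1@3 c2@3 c3@3, authorship 123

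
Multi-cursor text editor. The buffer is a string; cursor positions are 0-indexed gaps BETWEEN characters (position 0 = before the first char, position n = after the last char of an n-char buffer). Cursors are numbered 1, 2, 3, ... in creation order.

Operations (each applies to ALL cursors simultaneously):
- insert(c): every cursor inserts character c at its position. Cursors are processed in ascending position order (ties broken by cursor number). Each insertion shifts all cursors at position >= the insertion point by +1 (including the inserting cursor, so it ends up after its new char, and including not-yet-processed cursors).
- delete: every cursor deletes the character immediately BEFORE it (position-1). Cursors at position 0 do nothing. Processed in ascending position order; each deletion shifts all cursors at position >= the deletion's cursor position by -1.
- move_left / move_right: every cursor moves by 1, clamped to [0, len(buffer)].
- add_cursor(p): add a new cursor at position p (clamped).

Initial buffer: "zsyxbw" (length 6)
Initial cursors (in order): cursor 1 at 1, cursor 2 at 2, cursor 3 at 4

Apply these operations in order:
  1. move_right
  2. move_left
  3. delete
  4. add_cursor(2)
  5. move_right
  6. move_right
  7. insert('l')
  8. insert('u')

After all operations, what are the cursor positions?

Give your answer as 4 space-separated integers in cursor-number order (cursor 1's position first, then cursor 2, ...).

Answer: 6 6 11 11

Derivation:
After op 1 (move_right): buffer="zsyxbw" (len 6), cursors c1@2 c2@3 c3@5, authorship ......
After op 2 (move_left): buffer="zsyxbw" (len 6), cursors c1@1 c2@2 c3@4, authorship ......
After op 3 (delete): buffer="ybw" (len 3), cursors c1@0 c2@0 c3@1, authorship ...
After op 4 (add_cursor(2)): buffer="ybw" (len 3), cursors c1@0 c2@0 c3@1 c4@2, authorship ...
After op 5 (move_right): buffer="ybw" (len 3), cursors c1@1 c2@1 c3@2 c4@3, authorship ...
After op 6 (move_right): buffer="ybw" (len 3), cursors c1@2 c2@2 c3@3 c4@3, authorship ...
After op 7 (insert('l')): buffer="ybllwll" (len 7), cursors c1@4 c2@4 c3@7 c4@7, authorship ..12.34
After op 8 (insert('u')): buffer="yblluuwlluu" (len 11), cursors c1@6 c2@6 c3@11 c4@11, authorship ..1212.3434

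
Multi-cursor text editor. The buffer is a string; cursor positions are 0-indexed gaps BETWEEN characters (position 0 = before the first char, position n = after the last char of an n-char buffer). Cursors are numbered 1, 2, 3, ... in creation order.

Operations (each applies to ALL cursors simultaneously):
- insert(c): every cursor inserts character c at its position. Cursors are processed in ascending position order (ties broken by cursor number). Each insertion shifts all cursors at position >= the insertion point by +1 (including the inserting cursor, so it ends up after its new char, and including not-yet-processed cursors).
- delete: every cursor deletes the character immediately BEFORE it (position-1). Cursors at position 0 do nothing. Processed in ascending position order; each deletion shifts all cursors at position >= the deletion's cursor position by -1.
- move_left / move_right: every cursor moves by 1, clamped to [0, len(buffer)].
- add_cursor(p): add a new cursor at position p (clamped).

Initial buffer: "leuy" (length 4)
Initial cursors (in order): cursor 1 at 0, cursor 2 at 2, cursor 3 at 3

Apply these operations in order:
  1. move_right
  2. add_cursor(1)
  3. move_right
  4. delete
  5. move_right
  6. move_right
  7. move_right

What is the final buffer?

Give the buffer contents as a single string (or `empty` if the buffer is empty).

After op 1 (move_right): buffer="leuy" (len 4), cursors c1@1 c2@3 c3@4, authorship ....
After op 2 (add_cursor(1)): buffer="leuy" (len 4), cursors c1@1 c4@1 c2@3 c3@4, authorship ....
After op 3 (move_right): buffer="leuy" (len 4), cursors c1@2 c4@2 c2@4 c3@4, authorship ....
After op 4 (delete): buffer="" (len 0), cursors c1@0 c2@0 c3@0 c4@0, authorship 
After op 5 (move_right): buffer="" (len 0), cursors c1@0 c2@0 c3@0 c4@0, authorship 
After op 6 (move_right): buffer="" (len 0), cursors c1@0 c2@0 c3@0 c4@0, authorship 
After op 7 (move_right): buffer="" (len 0), cursors c1@0 c2@0 c3@0 c4@0, authorship 

Answer: empty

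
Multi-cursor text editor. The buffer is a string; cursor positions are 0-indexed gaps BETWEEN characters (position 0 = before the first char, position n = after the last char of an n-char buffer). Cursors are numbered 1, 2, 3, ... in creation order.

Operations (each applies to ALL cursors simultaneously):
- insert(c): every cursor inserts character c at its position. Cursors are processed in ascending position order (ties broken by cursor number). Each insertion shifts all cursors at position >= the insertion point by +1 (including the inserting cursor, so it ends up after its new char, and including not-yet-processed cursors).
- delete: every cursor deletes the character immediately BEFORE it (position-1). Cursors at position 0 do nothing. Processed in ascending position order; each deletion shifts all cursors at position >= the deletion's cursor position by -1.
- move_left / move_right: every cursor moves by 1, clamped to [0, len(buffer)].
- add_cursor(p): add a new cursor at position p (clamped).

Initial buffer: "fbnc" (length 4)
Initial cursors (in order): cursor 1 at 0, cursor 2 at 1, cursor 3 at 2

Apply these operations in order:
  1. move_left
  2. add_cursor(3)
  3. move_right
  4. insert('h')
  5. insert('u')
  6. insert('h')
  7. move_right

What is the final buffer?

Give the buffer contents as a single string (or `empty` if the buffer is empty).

Answer: fhhuuhhbhuhnchuh

Derivation:
After op 1 (move_left): buffer="fbnc" (len 4), cursors c1@0 c2@0 c3@1, authorship ....
After op 2 (add_cursor(3)): buffer="fbnc" (len 4), cursors c1@0 c2@0 c3@1 c4@3, authorship ....
After op 3 (move_right): buffer="fbnc" (len 4), cursors c1@1 c2@1 c3@2 c4@4, authorship ....
After op 4 (insert('h')): buffer="fhhbhnch" (len 8), cursors c1@3 c2@3 c3@5 c4@8, authorship .12.3..4
After op 5 (insert('u')): buffer="fhhuubhunchu" (len 12), cursors c1@5 c2@5 c3@8 c4@12, authorship .1212.33..44
After op 6 (insert('h')): buffer="fhhuuhhbhuhnchuh" (len 16), cursors c1@7 c2@7 c3@11 c4@16, authorship .121212.333..444
After op 7 (move_right): buffer="fhhuuhhbhuhnchuh" (len 16), cursors c1@8 c2@8 c3@12 c4@16, authorship .121212.333..444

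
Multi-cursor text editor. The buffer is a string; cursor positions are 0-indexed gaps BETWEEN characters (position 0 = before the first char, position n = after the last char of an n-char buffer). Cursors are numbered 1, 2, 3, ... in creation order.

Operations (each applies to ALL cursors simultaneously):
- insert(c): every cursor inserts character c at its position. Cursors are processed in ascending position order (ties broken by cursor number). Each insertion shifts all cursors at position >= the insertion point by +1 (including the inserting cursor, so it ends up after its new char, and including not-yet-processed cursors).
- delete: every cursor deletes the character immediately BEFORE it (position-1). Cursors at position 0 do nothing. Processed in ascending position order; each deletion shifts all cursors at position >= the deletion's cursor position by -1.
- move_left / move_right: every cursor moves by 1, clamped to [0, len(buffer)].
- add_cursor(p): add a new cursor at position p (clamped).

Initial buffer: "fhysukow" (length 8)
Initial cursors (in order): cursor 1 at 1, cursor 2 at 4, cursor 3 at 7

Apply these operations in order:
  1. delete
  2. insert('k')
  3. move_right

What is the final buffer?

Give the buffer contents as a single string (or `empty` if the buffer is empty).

Answer: khykukkw

Derivation:
After op 1 (delete): buffer="hyukw" (len 5), cursors c1@0 c2@2 c3@4, authorship .....
After op 2 (insert('k')): buffer="khykukkw" (len 8), cursors c1@1 c2@4 c3@7, authorship 1..2..3.
After op 3 (move_right): buffer="khykukkw" (len 8), cursors c1@2 c2@5 c3@8, authorship 1..2..3.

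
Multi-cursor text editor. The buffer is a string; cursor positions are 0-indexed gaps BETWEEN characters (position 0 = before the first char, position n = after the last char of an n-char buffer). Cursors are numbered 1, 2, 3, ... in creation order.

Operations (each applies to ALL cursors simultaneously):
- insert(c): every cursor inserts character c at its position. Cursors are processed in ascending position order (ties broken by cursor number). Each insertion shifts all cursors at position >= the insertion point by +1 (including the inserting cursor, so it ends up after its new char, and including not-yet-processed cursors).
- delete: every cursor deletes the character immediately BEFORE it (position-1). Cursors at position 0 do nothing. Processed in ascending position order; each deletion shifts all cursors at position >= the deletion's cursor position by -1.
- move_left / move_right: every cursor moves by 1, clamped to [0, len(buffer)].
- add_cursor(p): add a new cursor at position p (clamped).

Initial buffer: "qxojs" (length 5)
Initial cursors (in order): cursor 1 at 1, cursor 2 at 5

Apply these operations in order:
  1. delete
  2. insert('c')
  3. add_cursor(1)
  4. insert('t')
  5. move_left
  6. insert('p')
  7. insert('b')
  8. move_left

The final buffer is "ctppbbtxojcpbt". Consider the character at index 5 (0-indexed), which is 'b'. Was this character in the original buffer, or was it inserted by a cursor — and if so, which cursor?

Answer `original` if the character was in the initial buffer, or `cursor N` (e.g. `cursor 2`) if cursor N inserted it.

Answer: cursor 3

Derivation:
After op 1 (delete): buffer="xoj" (len 3), cursors c1@0 c2@3, authorship ...
After op 2 (insert('c')): buffer="cxojc" (len 5), cursors c1@1 c2@5, authorship 1...2
After op 3 (add_cursor(1)): buffer="cxojc" (len 5), cursors c1@1 c3@1 c2@5, authorship 1...2
After op 4 (insert('t')): buffer="cttxojct" (len 8), cursors c1@3 c3@3 c2@8, authorship 113...22
After op 5 (move_left): buffer="cttxojct" (len 8), cursors c1@2 c3@2 c2@7, authorship 113...22
After op 6 (insert('p')): buffer="ctpptxojcpt" (len 11), cursors c1@4 c3@4 c2@10, authorship 11133...222
After op 7 (insert('b')): buffer="ctppbbtxojcpbt" (len 14), cursors c1@6 c3@6 c2@13, authorship 1113133...2222
After op 8 (move_left): buffer="ctppbbtxojcpbt" (len 14), cursors c1@5 c3@5 c2@12, authorship 1113133...2222
Authorship (.=original, N=cursor N): 1 1 1 3 1 3 3 . . . 2 2 2 2
Index 5: author = 3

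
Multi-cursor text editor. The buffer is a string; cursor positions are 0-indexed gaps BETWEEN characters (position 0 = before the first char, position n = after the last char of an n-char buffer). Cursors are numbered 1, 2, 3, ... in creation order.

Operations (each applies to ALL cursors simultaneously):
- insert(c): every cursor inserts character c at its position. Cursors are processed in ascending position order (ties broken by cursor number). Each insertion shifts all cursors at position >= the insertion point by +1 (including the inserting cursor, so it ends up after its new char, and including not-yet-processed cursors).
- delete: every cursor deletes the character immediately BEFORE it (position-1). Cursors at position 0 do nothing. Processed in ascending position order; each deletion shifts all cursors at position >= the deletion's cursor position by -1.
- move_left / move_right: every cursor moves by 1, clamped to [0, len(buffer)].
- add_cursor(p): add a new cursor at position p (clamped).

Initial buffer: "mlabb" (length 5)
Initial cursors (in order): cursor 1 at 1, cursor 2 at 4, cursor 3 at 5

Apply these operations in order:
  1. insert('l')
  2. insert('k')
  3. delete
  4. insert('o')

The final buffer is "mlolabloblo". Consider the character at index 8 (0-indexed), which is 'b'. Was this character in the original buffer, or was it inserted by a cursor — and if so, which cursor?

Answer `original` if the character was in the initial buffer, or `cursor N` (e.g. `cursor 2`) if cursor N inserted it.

Answer: original

Derivation:
After op 1 (insert('l')): buffer="mllablbl" (len 8), cursors c1@2 c2@6 c3@8, authorship .1...2.3
After op 2 (insert('k')): buffer="mlklablkblk" (len 11), cursors c1@3 c2@8 c3@11, authorship .11...22.33
After op 3 (delete): buffer="mllablbl" (len 8), cursors c1@2 c2@6 c3@8, authorship .1...2.3
After op 4 (insert('o')): buffer="mlolabloblo" (len 11), cursors c1@3 c2@8 c3@11, authorship .11...22.33
Authorship (.=original, N=cursor N): . 1 1 . . . 2 2 . 3 3
Index 8: author = original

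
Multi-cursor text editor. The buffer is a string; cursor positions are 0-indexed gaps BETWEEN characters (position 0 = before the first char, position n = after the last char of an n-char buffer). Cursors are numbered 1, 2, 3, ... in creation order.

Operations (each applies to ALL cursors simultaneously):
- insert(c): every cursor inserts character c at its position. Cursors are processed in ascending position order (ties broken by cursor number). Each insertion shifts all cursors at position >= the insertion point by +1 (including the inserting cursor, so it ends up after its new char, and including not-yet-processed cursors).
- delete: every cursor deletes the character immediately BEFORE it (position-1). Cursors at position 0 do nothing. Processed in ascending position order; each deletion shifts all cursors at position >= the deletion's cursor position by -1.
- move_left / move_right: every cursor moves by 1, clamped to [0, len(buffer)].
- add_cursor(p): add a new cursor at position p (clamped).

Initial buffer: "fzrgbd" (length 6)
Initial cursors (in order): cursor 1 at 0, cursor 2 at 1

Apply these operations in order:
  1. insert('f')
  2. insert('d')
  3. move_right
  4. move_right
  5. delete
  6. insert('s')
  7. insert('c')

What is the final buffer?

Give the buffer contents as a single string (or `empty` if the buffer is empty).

Answer: fdfscdzscgbd

Derivation:
After op 1 (insert('f')): buffer="fffzrgbd" (len 8), cursors c1@1 c2@3, authorship 1.2.....
After op 2 (insert('d')): buffer="fdffdzrgbd" (len 10), cursors c1@2 c2@5, authorship 11.22.....
After op 3 (move_right): buffer="fdffdzrgbd" (len 10), cursors c1@3 c2@6, authorship 11.22.....
After op 4 (move_right): buffer="fdffdzrgbd" (len 10), cursors c1@4 c2@7, authorship 11.22.....
After op 5 (delete): buffer="fdfdzgbd" (len 8), cursors c1@3 c2@5, authorship 11.2....
After op 6 (insert('s')): buffer="fdfsdzsgbd" (len 10), cursors c1@4 c2@7, authorship 11.12.2...
After op 7 (insert('c')): buffer="fdfscdzscgbd" (len 12), cursors c1@5 c2@9, authorship 11.112.22...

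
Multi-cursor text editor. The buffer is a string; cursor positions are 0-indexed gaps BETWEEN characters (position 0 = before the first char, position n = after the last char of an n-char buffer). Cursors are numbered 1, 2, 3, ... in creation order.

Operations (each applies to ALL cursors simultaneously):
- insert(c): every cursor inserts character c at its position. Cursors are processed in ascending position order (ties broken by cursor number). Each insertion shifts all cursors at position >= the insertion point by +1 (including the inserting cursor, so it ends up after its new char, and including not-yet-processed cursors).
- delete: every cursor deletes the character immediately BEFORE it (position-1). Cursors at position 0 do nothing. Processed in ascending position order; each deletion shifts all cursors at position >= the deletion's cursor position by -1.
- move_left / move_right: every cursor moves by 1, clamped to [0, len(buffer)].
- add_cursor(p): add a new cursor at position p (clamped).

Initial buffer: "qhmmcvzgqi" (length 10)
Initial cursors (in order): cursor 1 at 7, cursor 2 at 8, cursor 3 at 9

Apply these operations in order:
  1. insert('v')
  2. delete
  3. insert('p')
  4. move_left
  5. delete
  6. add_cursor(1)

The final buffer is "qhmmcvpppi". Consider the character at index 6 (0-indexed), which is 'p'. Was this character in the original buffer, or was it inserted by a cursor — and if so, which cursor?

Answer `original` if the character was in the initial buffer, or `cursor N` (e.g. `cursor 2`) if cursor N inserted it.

After op 1 (insert('v')): buffer="qhmmcvzvgvqvi" (len 13), cursors c1@8 c2@10 c3@12, authorship .......1.2.3.
After op 2 (delete): buffer="qhmmcvzgqi" (len 10), cursors c1@7 c2@8 c3@9, authorship ..........
After op 3 (insert('p')): buffer="qhmmcvzpgpqpi" (len 13), cursors c1@8 c2@10 c3@12, authorship .......1.2.3.
After op 4 (move_left): buffer="qhmmcvzpgpqpi" (len 13), cursors c1@7 c2@9 c3@11, authorship .......1.2.3.
After op 5 (delete): buffer="qhmmcvpppi" (len 10), cursors c1@6 c2@7 c3@8, authorship ......123.
After op 6 (add_cursor(1)): buffer="qhmmcvpppi" (len 10), cursors c4@1 c1@6 c2@7 c3@8, authorship ......123.
Authorship (.=original, N=cursor N): . . . . . . 1 2 3 .
Index 6: author = 1

Answer: cursor 1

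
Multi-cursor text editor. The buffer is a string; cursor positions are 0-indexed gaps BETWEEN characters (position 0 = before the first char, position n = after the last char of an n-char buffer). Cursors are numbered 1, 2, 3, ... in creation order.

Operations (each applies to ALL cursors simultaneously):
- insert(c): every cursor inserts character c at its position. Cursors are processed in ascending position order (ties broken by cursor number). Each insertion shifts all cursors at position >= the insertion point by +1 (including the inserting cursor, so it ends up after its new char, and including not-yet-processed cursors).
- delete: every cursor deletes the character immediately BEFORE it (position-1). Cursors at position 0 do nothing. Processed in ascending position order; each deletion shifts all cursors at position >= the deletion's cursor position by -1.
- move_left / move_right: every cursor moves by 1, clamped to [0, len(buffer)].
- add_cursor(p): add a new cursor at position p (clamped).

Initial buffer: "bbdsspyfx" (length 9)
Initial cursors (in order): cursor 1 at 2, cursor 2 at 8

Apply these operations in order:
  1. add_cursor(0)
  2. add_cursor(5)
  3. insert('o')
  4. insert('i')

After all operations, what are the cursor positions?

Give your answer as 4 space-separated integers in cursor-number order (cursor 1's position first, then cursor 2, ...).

After op 1 (add_cursor(0)): buffer="bbdsspyfx" (len 9), cursors c3@0 c1@2 c2@8, authorship .........
After op 2 (add_cursor(5)): buffer="bbdsspyfx" (len 9), cursors c3@0 c1@2 c4@5 c2@8, authorship .........
After op 3 (insert('o')): buffer="obbodssopyfox" (len 13), cursors c3@1 c1@4 c4@8 c2@12, authorship 3..1...4...2.
After op 4 (insert('i')): buffer="oibboidssoipyfoix" (len 17), cursors c3@2 c1@6 c4@11 c2@16, authorship 33..11...44...22.

Answer: 6 16 2 11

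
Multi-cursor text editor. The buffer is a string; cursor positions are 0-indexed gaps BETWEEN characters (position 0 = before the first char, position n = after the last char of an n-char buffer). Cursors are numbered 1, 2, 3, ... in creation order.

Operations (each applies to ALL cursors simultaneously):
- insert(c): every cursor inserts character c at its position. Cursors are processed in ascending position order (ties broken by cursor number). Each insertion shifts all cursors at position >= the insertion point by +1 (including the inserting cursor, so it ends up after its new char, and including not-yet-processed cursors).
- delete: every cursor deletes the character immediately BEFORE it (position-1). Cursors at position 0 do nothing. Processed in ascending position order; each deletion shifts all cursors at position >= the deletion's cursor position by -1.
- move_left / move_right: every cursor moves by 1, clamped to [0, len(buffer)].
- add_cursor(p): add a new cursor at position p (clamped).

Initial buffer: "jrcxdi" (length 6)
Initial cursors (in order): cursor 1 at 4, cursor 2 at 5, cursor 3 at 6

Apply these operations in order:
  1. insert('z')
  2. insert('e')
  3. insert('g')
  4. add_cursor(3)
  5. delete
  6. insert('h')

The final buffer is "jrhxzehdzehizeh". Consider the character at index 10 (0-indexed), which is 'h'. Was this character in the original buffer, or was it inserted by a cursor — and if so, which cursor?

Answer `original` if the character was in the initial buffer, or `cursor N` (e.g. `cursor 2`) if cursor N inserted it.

Answer: cursor 2

Derivation:
After op 1 (insert('z')): buffer="jrcxzdziz" (len 9), cursors c1@5 c2@7 c3@9, authorship ....1.2.3
After op 2 (insert('e')): buffer="jrcxzedzeize" (len 12), cursors c1@6 c2@9 c3@12, authorship ....11.22.33
After op 3 (insert('g')): buffer="jrcxzegdzegizeg" (len 15), cursors c1@7 c2@11 c3@15, authorship ....111.222.333
After op 4 (add_cursor(3)): buffer="jrcxzegdzegizeg" (len 15), cursors c4@3 c1@7 c2@11 c3@15, authorship ....111.222.333
After op 5 (delete): buffer="jrxzedzeize" (len 11), cursors c4@2 c1@5 c2@8 c3@11, authorship ...11.22.33
After op 6 (insert('h')): buffer="jrhxzehdzehizeh" (len 15), cursors c4@3 c1@7 c2@11 c3@15, authorship ..4.111.222.333
Authorship (.=original, N=cursor N): . . 4 . 1 1 1 . 2 2 2 . 3 3 3
Index 10: author = 2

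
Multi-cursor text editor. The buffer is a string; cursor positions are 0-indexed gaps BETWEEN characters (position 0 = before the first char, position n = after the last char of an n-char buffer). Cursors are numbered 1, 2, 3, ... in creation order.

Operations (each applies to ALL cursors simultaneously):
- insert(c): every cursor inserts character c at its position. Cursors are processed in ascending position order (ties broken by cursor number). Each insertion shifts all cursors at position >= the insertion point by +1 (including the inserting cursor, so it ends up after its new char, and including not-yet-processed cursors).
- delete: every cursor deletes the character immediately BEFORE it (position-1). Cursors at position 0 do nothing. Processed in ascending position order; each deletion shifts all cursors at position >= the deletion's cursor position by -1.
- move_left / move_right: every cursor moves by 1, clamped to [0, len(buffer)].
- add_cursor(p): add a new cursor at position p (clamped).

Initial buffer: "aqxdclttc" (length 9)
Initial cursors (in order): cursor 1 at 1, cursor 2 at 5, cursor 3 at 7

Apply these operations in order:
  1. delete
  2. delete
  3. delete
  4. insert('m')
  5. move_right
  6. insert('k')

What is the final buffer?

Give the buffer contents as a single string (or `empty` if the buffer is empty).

Answer: mmmtkkkc

Derivation:
After op 1 (delete): buffer="qxdltc" (len 6), cursors c1@0 c2@3 c3@4, authorship ......
After op 2 (delete): buffer="qxtc" (len 4), cursors c1@0 c2@2 c3@2, authorship ....
After op 3 (delete): buffer="tc" (len 2), cursors c1@0 c2@0 c3@0, authorship ..
After op 4 (insert('m')): buffer="mmmtc" (len 5), cursors c1@3 c2@3 c3@3, authorship 123..
After op 5 (move_right): buffer="mmmtc" (len 5), cursors c1@4 c2@4 c3@4, authorship 123..
After op 6 (insert('k')): buffer="mmmtkkkc" (len 8), cursors c1@7 c2@7 c3@7, authorship 123.123.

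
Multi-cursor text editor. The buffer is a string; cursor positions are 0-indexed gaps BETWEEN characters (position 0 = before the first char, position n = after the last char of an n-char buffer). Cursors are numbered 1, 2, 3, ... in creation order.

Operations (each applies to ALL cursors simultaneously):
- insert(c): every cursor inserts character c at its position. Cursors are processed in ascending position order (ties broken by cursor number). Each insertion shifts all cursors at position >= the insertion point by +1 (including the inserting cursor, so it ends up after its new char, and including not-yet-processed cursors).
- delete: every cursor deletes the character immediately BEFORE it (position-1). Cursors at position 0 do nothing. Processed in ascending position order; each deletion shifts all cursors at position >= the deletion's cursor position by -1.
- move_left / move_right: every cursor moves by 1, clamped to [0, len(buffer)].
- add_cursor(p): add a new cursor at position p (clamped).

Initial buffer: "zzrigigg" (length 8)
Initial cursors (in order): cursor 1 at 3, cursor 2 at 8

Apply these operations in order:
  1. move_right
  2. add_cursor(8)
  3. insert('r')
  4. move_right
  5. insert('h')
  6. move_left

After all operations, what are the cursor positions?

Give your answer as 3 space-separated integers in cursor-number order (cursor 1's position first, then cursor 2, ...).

Answer: 6 13 13

Derivation:
After op 1 (move_right): buffer="zzrigigg" (len 8), cursors c1@4 c2@8, authorship ........
After op 2 (add_cursor(8)): buffer="zzrigigg" (len 8), cursors c1@4 c2@8 c3@8, authorship ........
After op 3 (insert('r')): buffer="zzrirgiggrr" (len 11), cursors c1@5 c2@11 c3@11, authorship ....1....23
After op 4 (move_right): buffer="zzrirgiggrr" (len 11), cursors c1@6 c2@11 c3@11, authorship ....1....23
After op 5 (insert('h')): buffer="zzrirghiggrrhh" (len 14), cursors c1@7 c2@14 c3@14, authorship ....1.1...2323
After op 6 (move_left): buffer="zzrirghiggrrhh" (len 14), cursors c1@6 c2@13 c3@13, authorship ....1.1...2323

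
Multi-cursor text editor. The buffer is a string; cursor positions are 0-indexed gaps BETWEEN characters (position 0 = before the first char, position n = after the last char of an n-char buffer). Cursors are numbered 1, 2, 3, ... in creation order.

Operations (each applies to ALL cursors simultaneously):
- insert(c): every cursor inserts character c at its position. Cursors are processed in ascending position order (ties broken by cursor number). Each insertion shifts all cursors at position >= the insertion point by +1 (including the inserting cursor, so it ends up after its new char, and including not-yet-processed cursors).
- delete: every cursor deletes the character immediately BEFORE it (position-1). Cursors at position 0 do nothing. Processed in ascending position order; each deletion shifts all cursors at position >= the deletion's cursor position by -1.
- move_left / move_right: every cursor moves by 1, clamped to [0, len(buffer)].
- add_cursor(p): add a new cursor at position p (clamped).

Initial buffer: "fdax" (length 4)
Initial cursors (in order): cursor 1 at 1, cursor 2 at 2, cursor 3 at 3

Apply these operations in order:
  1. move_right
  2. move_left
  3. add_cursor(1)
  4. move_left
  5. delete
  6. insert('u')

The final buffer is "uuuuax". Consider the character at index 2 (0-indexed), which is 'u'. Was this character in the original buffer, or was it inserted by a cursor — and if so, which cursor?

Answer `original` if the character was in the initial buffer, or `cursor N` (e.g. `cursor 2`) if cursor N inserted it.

After op 1 (move_right): buffer="fdax" (len 4), cursors c1@2 c2@3 c3@4, authorship ....
After op 2 (move_left): buffer="fdax" (len 4), cursors c1@1 c2@2 c3@3, authorship ....
After op 3 (add_cursor(1)): buffer="fdax" (len 4), cursors c1@1 c4@1 c2@2 c3@3, authorship ....
After op 4 (move_left): buffer="fdax" (len 4), cursors c1@0 c4@0 c2@1 c3@2, authorship ....
After op 5 (delete): buffer="ax" (len 2), cursors c1@0 c2@0 c3@0 c4@0, authorship ..
After op 6 (insert('u')): buffer="uuuuax" (len 6), cursors c1@4 c2@4 c3@4 c4@4, authorship 1234..
Authorship (.=original, N=cursor N): 1 2 3 4 . .
Index 2: author = 3

Answer: cursor 3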